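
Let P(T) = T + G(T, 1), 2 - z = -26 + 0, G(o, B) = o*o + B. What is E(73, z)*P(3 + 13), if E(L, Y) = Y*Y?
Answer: 214032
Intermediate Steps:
G(o, B) = B + o**2 (G(o, B) = o**2 + B = B + o**2)
z = 28 (z = 2 - (-26 + 0) = 2 - 1*(-26) = 2 + 26 = 28)
E(L, Y) = Y**2
P(T) = 1 + T + T**2 (P(T) = T + (1 + T**2) = 1 + T + T**2)
E(73, z)*P(3 + 13) = 28**2*(1 + (3 + 13) + (3 + 13)**2) = 784*(1 + 16 + 16**2) = 784*(1 + 16 + 256) = 784*273 = 214032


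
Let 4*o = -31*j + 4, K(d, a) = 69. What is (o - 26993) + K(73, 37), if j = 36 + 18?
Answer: -54683/2 ≈ -27342.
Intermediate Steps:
j = 54
o = -835/2 (o = (-31*54 + 4)/4 = (-1674 + 4)/4 = (¼)*(-1670) = -835/2 ≈ -417.50)
(o - 26993) + K(73, 37) = (-835/2 - 26993) + 69 = -54821/2 + 69 = -54683/2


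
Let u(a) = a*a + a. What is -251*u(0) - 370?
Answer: -370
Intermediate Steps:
u(a) = a + a² (u(a) = a² + a = a + a²)
-251*u(0) - 370 = -0*(1 + 0) - 370 = -0 - 370 = -251*0 - 370 = 0 - 370 = -370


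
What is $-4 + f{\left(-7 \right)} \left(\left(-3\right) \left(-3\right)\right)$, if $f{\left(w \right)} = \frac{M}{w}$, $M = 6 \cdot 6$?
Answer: $- \frac{352}{7} \approx -50.286$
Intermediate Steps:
$M = 36$
$f{\left(w \right)} = \frac{36}{w}$
$-4 + f{\left(-7 \right)} \left(\left(-3\right) \left(-3\right)\right) = -4 + \frac{36}{-7} \left(\left(-3\right) \left(-3\right)\right) = -4 + 36 \left(- \frac{1}{7}\right) 9 = -4 - \frac{324}{7} = - \frac{352}{7}$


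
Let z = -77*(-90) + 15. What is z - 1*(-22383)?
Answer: 29328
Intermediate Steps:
z = 6945 (z = 6930 + 15 = 6945)
z - 1*(-22383) = 6945 - 1*(-22383) = 6945 + 22383 = 29328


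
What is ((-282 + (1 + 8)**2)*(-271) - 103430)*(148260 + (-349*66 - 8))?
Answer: -6130548062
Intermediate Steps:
((-282 + (1 + 8)**2)*(-271) - 103430)*(148260 + (-349*66 - 8)) = ((-282 + 9**2)*(-271) - 103430)*(148260 + (-23034 - 8)) = ((-282 + 81)*(-271) - 103430)*(148260 - 23042) = (-201*(-271) - 103430)*125218 = (54471 - 103430)*125218 = -48959*125218 = -6130548062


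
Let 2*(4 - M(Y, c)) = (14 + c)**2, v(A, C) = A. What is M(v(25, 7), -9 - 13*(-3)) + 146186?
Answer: 145222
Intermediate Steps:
M(Y, c) = 4 - (14 + c)**2/2
M(v(25, 7), -9 - 13*(-3)) + 146186 = (4 - (14 + (-9 - 13*(-3)))**2/2) + 146186 = (4 - (14 + (-9 + 39))**2/2) + 146186 = (4 - (14 + 30)**2/2) + 146186 = (4 - 1/2*44**2) + 146186 = (4 - 1/2*1936) + 146186 = (4 - 968) + 146186 = -964 + 146186 = 145222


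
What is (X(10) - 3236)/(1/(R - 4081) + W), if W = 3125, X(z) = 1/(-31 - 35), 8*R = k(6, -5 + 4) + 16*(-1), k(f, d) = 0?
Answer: -290678297/280706228 ≈ -1.0355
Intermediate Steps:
R = -2 (R = (0 + 16*(-1))/8 = (0 - 16)/8 = (⅛)*(-16) = -2)
X(z) = -1/66 (X(z) = 1/(-66) = -1/66)
(X(10) - 3236)/(1/(R - 4081) + W) = (-1/66 - 3236)/(1/(-2 - 4081) + 3125) = -213577/(66*(1/(-4083) + 3125)) = -213577/(66*(-1/4083 + 3125)) = -213577/(66*12759374/4083) = -213577/66*4083/12759374 = -290678297/280706228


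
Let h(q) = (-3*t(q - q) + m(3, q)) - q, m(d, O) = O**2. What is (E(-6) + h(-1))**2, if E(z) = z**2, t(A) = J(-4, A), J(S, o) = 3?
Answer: 841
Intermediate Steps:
t(A) = 3
h(q) = -9 + q**2 - q (h(q) = (-3*3 + q**2) - q = (-9 + q**2) - q = -9 + q**2 - q)
(E(-6) + h(-1))**2 = ((-6)**2 + (-9 + (-1)**2 - 1*(-1)))**2 = (36 + (-9 + 1 + 1))**2 = (36 - 7)**2 = 29**2 = 841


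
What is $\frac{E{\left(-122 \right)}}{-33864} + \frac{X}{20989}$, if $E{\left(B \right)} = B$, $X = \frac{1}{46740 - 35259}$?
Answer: $\frac{1633274909}{453353752532} \approx 0.0036027$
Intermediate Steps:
$X = \frac{1}{11481} \approx 8.71 \cdot 10^{-5}$
$\frac{E{\left(-122 \right)}}{-33864} + \frac{X}{20989} = - \frac{122}{-33864} + \frac{1}{11481 \cdot 20989} = \left(-122\right) \left(- \frac{1}{33864}\right) + \frac{1}{11481} \cdot \frac{1}{20989} = \frac{61}{16932} + \frac{1}{240974709} = \frac{1633274909}{453353752532}$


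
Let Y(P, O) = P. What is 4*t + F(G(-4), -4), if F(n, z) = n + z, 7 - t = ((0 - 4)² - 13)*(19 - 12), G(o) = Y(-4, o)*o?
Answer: -44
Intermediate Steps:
G(o) = -4*o
t = -14 (t = 7 - ((0 - 4)² - 13)*(19 - 12) = 7 - ((-4)² - 13)*7 = 7 - (16 - 13)*7 = 7 - 3*7 = 7 - 1*21 = 7 - 21 = -14)
4*t + F(G(-4), -4) = 4*(-14) + (-4*(-4) - 4) = -56 + (16 - 4) = -56 + 12 = -44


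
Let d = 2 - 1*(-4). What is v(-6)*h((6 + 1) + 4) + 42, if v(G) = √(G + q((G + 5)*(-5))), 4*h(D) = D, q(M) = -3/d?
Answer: 42 + 11*I*√26/8 ≈ 42.0 + 7.0112*I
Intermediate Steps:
d = 6 (d = 2 + 4 = 6)
q(M) = -½ (q(M) = -3/6 = -3*⅙ = -½)
h(D) = D/4
v(G) = √(-½ + G) (v(G) = √(G - ½) = √(-½ + G))
v(-6)*h((6 + 1) + 4) + 42 = (√(-2 + 4*(-6))/2)*(((6 + 1) + 4)/4) + 42 = (√(-2 - 24)/2)*((7 + 4)/4) + 42 = (√(-26)/2)*((¼)*11) + 42 = ((I*√26)/2)*(11/4) + 42 = (I*√26/2)*(11/4) + 42 = 11*I*√26/8 + 42 = 42 + 11*I*√26/8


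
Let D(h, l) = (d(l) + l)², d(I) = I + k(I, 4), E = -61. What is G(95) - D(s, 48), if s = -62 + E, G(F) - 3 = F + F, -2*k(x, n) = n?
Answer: -8643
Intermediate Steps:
k(x, n) = -n/2
G(F) = 3 + 2*F (G(F) = 3 + (F + F) = 3 + 2*F)
s = -123 (s = -62 - 61 = -123)
d(I) = -2 + I (d(I) = I - ½*4 = I - 2 = -2 + I)
D(h, l) = (-2 + 2*l)² (D(h, l) = ((-2 + l) + l)² = (-2 + 2*l)²)
G(95) - D(s, 48) = (3 + 2*95) - 4*(-1 + 48)² = (3 + 190) - 4*47² = 193 - 4*2209 = 193 - 1*8836 = 193 - 8836 = -8643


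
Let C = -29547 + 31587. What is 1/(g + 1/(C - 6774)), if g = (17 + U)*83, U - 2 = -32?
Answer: -4734/5107987 ≈ -0.00092678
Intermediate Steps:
U = -30 (U = 2 - 32 = -30)
C = 2040
g = -1079 (g = (17 - 30)*83 = -13*83 = -1079)
1/(g + 1/(C - 6774)) = 1/(-1079 + 1/(2040 - 6774)) = 1/(-1079 + 1/(-4734)) = 1/(-1079 - 1/4734) = 1/(-5107987/4734) = -4734/5107987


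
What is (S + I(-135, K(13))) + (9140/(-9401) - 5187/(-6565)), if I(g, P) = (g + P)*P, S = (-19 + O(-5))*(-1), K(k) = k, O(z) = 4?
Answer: -7459195056/4747505 ≈ -1571.2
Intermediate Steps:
S = 15 (S = (-19 + 4)*(-1) = -15*(-1) = 15)
I(g, P) = P*(P + g) (I(g, P) = (P + g)*P = P*(P + g))
(S + I(-135, K(13))) + (9140/(-9401) - 5187/(-6565)) = (15 + 13*(13 - 135)) + (9140/(-9401) - 5187/(-6565)) = (15 + 13*(-122)) + (9140*(-1/9401) - 5187*(-1/6565)) = (15 - 1586) + (-9140/9401 + 399/505) = -1571 - 864701/4747505 = -7459195056/4747505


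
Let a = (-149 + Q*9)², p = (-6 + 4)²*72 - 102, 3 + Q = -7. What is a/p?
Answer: 57121/186 ≈ 307.10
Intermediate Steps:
Q = -10 (Q = -3 - 7 = -10)
p = 186 (p = (-2)²*72 - 102 = 4*72 - 102 = 288 - 102 = 186)
a = 57121 (a = (-149 - 10*9)² = (-149 - 90)² = (-239)² = 57121)
a/p = 57121/186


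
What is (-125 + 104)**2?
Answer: 441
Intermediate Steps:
(-125 + 104)**2 = (-21)**2 = 441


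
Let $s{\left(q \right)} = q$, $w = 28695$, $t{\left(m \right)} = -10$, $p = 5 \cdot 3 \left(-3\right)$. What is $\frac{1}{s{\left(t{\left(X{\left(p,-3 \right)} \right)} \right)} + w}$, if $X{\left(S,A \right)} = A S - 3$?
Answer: $\frac{1}{28685} \approx 3.4861 \cdot 10^{-5}$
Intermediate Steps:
$p = -45$ ($p = 15 \left(-3\right) = -45$)
$X{\left(S,A \right)} = -3 + A S$
$\frac{1}{s{\left(t{\left(X{\left(p,-3 \right)} \right)} \right)} + w} = \frac{1}{-10 + 28695} = \frac{1}{28685}$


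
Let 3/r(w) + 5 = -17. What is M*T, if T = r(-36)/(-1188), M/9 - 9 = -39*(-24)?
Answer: 945/968 ≈ 0.97624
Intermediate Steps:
M = 8505 (M = 81 + 9*(-39*(-24)) = 81 + 9*936 = 81 + 8424 = 8505)
r(w) = -3/22 (r(w) = 3/(-5 - 17) = 3/(-22) = 3*(-1/22) = -3/22)
T = 1/8712 (T = -3/22/(-1188) = -3/22*(-1/1188) = 1/8712 ≈ 0.00011478)
M*T = 8505*(1/8712) = 945/968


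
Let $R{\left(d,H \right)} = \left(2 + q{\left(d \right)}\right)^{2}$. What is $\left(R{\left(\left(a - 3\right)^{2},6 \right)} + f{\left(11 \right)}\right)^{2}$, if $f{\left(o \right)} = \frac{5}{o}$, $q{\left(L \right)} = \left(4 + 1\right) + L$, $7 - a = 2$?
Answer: $\frac{1784896}{121} \approx 14751.0$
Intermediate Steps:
$a = 5$ ($a = 7 - 2 = 5$)
$q{\left(L \right)} = 5 + L$
$R{\left(d,H \right)} = \left(7 + d\right)^{2}$ ($R{\left(d,H \right)} = \left(2 + \left(5 + d\right)\right)^{2} = \left(7 + d\right)^{2}$)
$\left(R{\left(\left(a - 3\right)^{2},6 \right)} + f{\left(11 \right)}\right)^{2} = \left(\left(7 + \left(5 - 3\right)^{2}\right)^{2} + \frac{5}{11}\right)^{2} = \left(\left(7 + 2^{2}\right)^{2} + 5 \cdot \frac{1}{11}\right)^{2} = \left(\left(7 + 4\right)^{2} + \frac{5}{11}\right)^{2} = \left(11^{2} + \frac{5}{11}\right)^{2} = \left(121 + \frac{5}{11}\right)^{2} = \left(\frac{1336}{11}\right)^{2} = \frac{1784896}{121}$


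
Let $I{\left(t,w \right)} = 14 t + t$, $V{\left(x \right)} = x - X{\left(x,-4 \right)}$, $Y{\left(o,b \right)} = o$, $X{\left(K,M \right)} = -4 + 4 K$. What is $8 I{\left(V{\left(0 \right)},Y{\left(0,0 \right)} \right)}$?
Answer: $480$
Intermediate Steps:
$V{\left(x \right)} = 4 - 3 x$ ($V{\left(x \right)} = x - \left(-4 + 4 x\right) = 4 - 3 x$)
$I{\left(t,w \right)} = 15 t$
$8 I{\left(V{\left(0 \right)},Y{\left(0,0 \right)} \right)} = 8 \cdot 15 \left(4 - 0\right) = 8 \cdot 15 \left(4 + 0\right) = 8 \cdot 15 \cdot 4 = 8 \cdot 60 = 480$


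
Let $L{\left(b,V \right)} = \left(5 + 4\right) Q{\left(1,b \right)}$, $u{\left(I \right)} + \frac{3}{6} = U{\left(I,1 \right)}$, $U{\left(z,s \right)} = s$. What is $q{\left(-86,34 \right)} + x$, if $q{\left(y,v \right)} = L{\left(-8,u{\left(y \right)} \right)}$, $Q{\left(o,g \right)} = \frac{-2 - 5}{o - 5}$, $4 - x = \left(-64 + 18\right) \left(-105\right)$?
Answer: $- \frac{19241}{4} \approx -4810.3$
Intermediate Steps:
$x = -4826$ ($x = 4 - \left(-64 + 18\right) \left(-105\right) = 4 - \left(-46\right) \left(-105\right) = 4 - 4830 = -4826$)
$Q{\left(o,g \right)} = - \frac{7}{-5 + o}$
$u{\left(I \right)} = \frac{1}{2}$ ($u{\left(I \right)} = - \frac{1}{2} + 1 = \frac{1}{2}$)
$L{\left(b,V \right)} = \frac{63}{4}$ ($L{\left(b,V \right)} = \left(5 + 4\right) \left(- \frac{7}{-5 + 1}\right) = 9 \left(- \frac{7}{-4}\right) = 9 \left(\left(-7\right) \left(- \frac{1}{4}\right)\right) = 9 \cdot \frac{7}{4} = \frac{63}{4}$)
$q{\left(y,v \right)} = \frac{63}{4}$
$q{\left(-86,34 \right)} + x = \frac{63}{4} - 4826 = - \frac{19241}{4}$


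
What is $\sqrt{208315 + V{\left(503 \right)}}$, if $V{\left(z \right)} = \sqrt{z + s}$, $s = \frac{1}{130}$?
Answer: $\frac{\sqrt{3520523500 + 130 \sqrt{8500830}}}{130} \approx 456.44$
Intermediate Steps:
$s = \frac{1}{130} \approx 0.0076923$
$V{\left(z \right)} = \sqrt{\frac{1}{130} + z}$ ($V{\left(z \right)} = \sqrt{z + \frac{1}{130}} = \sqrt{\frac{1}{130} + z}$)
$\sqrt{208315 + V{\left(503 \right)}} = \sqrt{208315 + \frac{\sqrt{130 + 16900 \cdot 503}}{130}} = \sqrt{208315 + \frac{\sqrt{130 + 8500700}}{130}} = \sqrt{208315 + \frac{\sqrt{8500830}}{130}}$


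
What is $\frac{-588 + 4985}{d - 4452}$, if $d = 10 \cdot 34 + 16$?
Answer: $- \frac{4397}{4096} \approx -1.0735$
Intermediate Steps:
$d = 356$ ($d = 340 + 16 = 356$)
$\frac{-588 + 4985}{d - 4452} = \frac{-588 + 4985}{356 - 4452} = \frac{4397}{-4096} = 4397 \left(- \frac{1}{4096}\right) = - \frac{4397}{4096}$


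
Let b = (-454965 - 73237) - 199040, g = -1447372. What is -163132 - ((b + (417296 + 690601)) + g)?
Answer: 903585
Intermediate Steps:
b = -727242 (b = -528202 - 199040 = -727242)
-163132 - ((b + (417296 + 690601)) + g) = -163132 - ((-727242 + (417296 + 690601)) - 1447372) = -163132 - ((-727242 + 1107897) - 1447372) = -163132 - (380655 - 1447372) = -163132 - 1*(-1066717) = -163132 + 1066717 = 903585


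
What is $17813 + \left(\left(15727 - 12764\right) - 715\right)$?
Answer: $20061$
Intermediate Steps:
$17813 + \left(\left(15727 - 12764\right) - 715\right) = 17813 + \left(2963 - 715\right) = 17813 + 2248 = 20061$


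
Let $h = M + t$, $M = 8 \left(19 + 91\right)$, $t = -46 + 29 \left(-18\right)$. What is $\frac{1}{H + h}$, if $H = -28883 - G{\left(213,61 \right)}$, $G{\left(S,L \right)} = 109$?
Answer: $- \frac{1}{28680} \approx -3.4867 \cdot 10^{-5}$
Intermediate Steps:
$t = -568$ ($t = -46 - 522 = -568$)
$M = 880$ ($M = 8 \cdot 110 = 880$)
$H = -28992$ ($H = -28883 - 109 = -28992$)
$h = 312$ ($h = 880 - 568 = 312$)
$\frac{1}{H + h} = \frac{1}{-28992 + 312} = \frac{1}{-28680} = - \frac{1}{28680}$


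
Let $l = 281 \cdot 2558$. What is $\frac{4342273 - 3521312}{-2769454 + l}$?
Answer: $- \frac{820961}{2050656} \approx -0.40034$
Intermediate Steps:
$l = 718798$
$\frac{4342273 - 3521312}{-2769454 + l} = \frac{4342273 - 3521312}{-2769454 + 718798} = \frac{820961}{-2050656} = 820961 \left(- \frac{1}{2050656}\right) = - \frac{820961}{2050656}$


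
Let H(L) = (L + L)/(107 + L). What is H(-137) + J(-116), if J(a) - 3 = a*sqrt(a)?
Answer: 182/15 - 232*I*sqrt(29) ≈ 12.133 - 1249.4*I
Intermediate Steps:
H(L) = 2*L/(107 + L) (H(L) = (2*L)/(107 + L) = 2*L/(107 + L))
J(a) = 3 + a**(3/2) (J(a) = 3 + a*sqrt(a) = 3 + a**(3/2))
H(-137) + J(-116) = 2*(-137)/(107 - 137) + (3 + (-116)**(3/2)) = 2*(-137)/(-30) + (3 - 232*I*sqrt(29)) = 2*(-137)*(-1/30) + (3 - 232*I*sqrt(29)) = 137/15 + (3 - 232*I*sqrt(29)) = 182/15 - 232*I*sqrt(29)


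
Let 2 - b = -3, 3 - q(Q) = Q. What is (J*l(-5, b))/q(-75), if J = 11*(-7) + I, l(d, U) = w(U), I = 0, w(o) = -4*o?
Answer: 770/39 ≈ 19.744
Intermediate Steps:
q(Q) = 3 - Q
b = 5 (b = 2 - 1*(-3) = 2 + 3 = 5)
l(d, U) = -4*U
J = -77 (J = 11*(-7) + 0 = -77 + 0 = -77)
(J*l(-5, b))/q(-75) = (-(-308)*5)/(3 - 1*(-75)) = (-77*(-20))/(3 + 75) = 1540/78 = 1540*(1/78) = 770/39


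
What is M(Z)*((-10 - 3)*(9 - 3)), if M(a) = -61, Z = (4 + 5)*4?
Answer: 4758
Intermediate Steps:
Z = 36 (Z = 9*4 = 36)
M(Z)*((-10 - 3)*(9 - 3)) = -61*(-10 - 3)*(9 - 3) = -(-793)*6 = -61*(-78) = 4758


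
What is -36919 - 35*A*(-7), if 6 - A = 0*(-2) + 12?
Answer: -38389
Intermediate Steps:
A = -6 (A = 6 - (0*(-2) + 12) = 6 - (0 + 12) = 6 - 1*12 = 6 - 12 = -6)
-36919 - 35*A*(-7) = -36919 - 35*(-6)*(-7) = -36919 + 210*(-7) = -36919 - 1470 = -38389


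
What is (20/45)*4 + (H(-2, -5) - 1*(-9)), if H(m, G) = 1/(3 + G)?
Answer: 185/18 ≈ 10.278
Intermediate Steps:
(20/45)*4 + (H(-2, -5) - 1*(-9)) = (20/45)*4 + (1/(3 - 5) - 1*(-9)) = (20*(1/45))*4 + (1/(-2) + 9) = (4/9)*4 + (-½ + 9) = 16/9 + 17/2 = 185/18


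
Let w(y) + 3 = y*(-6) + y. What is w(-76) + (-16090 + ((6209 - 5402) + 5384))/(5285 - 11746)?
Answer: 2445696/6461 ≈ 378.53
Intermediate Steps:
w(y) = -3 - 5*y (w(y) = -3 + (y*(-6) + y) = -3 + (-6*y + y) = -3 - 5*y)
w(-76) + (-16090 + ((6209 - 5402) + 5384))/(5285 - 11746) = (-3 - 5*(-76)) + (-16090 + ((6209 - 5402) + 5384))/(5285 - 11746) = (-3 + 380) + (-16090 + (807 + 5384))/(-6461) = 377 + (-16090 + 6191)*(-1/6461) = 377 - 9899*(-1/6461) = 377 + 9899/6461 = 2445696/6461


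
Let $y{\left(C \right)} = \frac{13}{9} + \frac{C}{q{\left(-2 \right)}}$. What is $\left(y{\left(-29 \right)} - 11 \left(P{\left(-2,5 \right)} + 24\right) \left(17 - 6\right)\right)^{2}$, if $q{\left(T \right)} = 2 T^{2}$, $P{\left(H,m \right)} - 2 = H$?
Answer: $\frac{43783470025}{5184} \approx 8.4459 \cdot 10^{6}$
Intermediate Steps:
$P{\left(H,m \right)} = 2 + H$
$y{\left(C \right)} = \frac{13}{9} + \frac{C}{8}$ ($y{\left(C \right)} = \frac{13}{9} + \frac{C}{2 \left(-2\right)^{2}} = 13 \cdot \frac{1}{9} + \frac{C}{2 \cdot 4} = \frac{13}{9} + \frac{C}{8}$)
$\left(y{\left(-29 \right)} - 11 \left(P{\left(-2,5 \right)} + 24\right) \left(17 - 6\right)\right)^{2} = \left(\left(\frac{13}{9} + \frac{1}{8} \left(-29\right)\right) - 11 \left(\left(2 - 2\right) + 24\right) \left(17 - 6\right)\right)^{2} = \left(\left(\frac{13}{9} - \frac{29}{8}\right) - 11 \left(0 + 24\right) 11\right)^{2} = \left(- \frac{157}{72} - 11 \cdot 24 \cdot 11\right)^{2} = \left(- \frac{157}{72} - 2904\right)^{2} = \left(- \frac{209245}{72}\right)^{2} = \frac{43783470025}{5184}$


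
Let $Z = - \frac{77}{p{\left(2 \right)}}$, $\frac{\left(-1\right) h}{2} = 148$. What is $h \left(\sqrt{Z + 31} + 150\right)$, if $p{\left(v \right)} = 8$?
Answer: $-44400 - 222 \sqrt{38} \approx -45769.0$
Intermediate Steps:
$h = -296$ ($h = \left(-2\right) 148 = -296$)
$Z = - \frac{77}{8} \approx -9.625$
$h \left(\sqrt{Z + 31} + 150\right) = - 296 \left(\sqrt{- \frac{77}{8} + 31} + 150\right) = - 296 \left(\sqrt{\frac{171}{8}} + 150\right) = - 296 \left(\frac{3 \sqrt{38}}{4} + 150\right) = - 296 \left(150 + \frac{3 \sqrt{38}}{4}\right) = -44400 - 222 \sqrt{38}$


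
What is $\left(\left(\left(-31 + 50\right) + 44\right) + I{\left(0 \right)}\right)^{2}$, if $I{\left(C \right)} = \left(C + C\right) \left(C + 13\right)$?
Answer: $3969$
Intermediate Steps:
$I{\left(C \right)} = 2 C \left(13 + C\right)$
$\left(\left(\left(-31 + 50\right) + 44\right) + I{\left(0 \right)}\right)^{2} = \left(\left(\left(-31 + 50\right) + 44\right) + 2 \cdot 0 \left(13 + 0\right)\right)^{2} = \left(\left(19 + 44\right) + 2 \cdot 0 \cdot 13\right)^{2} = \left(63 + 0\right)^{2} = 63^{2} = 3969$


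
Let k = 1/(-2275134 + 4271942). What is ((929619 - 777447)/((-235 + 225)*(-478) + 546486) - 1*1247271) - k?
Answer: -686480568517384889/550386179464 ≈ -1.2473e+6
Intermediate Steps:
k = 1/1996808 ≈ 5.0080e-7
((929619 - 777447)/((-235 + 225)*(-478) + 546486) - 1*1247271) - k = ((929619 - 777447)/((-235 + 225)*(-478) + 546486) - 1*1247271) - 1*1/1996808 = (152172/(-10*(-478) + 546486) - 1247271) - 1/1996808 = (152172/(4780 + 546486) - 1247271) - 1/1996808 = (152172/551266 - 1247271) - 1/1996808 = (152172*(1/551266) - 1247271) - 1/1996808 = (76086/275633 - 1247271) - 1/1996808 = -343788971457/275633 - 1/1996808 = -686480568517384889/550386179464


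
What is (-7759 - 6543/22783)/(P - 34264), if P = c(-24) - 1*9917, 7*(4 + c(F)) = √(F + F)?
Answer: 382739844289600/2179499175514159 + 4949835520*I*√3/2179499175514159 ≈ 0.17561 + 3.9336e-6*I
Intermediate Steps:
c(F) = -4 + √2*√F/7 (c(F) = -4 + √(F + F)/7 = -4 + √(2*F)/7 = -4 + (√2*√F)/7 = -4 + √2*√F/7)
P = -9921 + 4*I*√3/7 (P = (-4 + √2*√(-24)/7) - 1*9917 = (-4 + √2*(2*I*√6)/7) - 9917 = (-4 + 4*I*√3/7) - 9917 = -9921 + 4*I*√3/7 ≈ -9921.0 + 0.98974*I)
(-7759 - 6543/22783)/(P - 34264) = (-7759 - 6543/22783)/((-9921 + 4*I*√3/7) - 34264) = (-7759 - 6543*1/22783)/(-44185 + 4*I*√3/7) = (-7759 - 6543/22783)/(-44185 + 4*I*√3/7) = -176779840/(22783*(-44185 + 4*I*√3/7))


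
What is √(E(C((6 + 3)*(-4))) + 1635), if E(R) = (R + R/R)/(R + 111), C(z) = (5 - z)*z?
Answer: 5*√4877418/273 ≈ 40.448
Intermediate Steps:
C(z) = z*(5 - z)
E(R) = (1 + R)/(111 + R) (E(R) = (R + 1)/(111 + R) = (1 + R)/(111 + R))
√(E(C((6 + 3)*(-4))) + 1635) = √((1 + ((6 + 3)*(-4))*(5 - (6 + 3)*(-4)))/(111 + ((6 + 3)*(-4))*(5 - (6 + 3)*(-4))) + 1635) = √((1 + (9*(-4))*(5 - 9*(-4)))/(111 + (9*(-4))*(5 - 9*(-4))) + 1635) = √((1 - 36*(5 - 1*(-36)))/(111 - 36*(5 - 1*(-36))) + 1635) = √((1 - 36*(5 + 36))/(111 - 36*(5 + 36)) + 1635) = √((1 - 36*41)/(111 - 36*41) + 1635) = √((1 - 1476)/(111 - 1476) + 1635) = √(-1475/(-1365) + 1635) = √(-1/1365*(-1475) + 1635) = √(295/273 + 1635) = √(446650/273) = 5*√4877418/273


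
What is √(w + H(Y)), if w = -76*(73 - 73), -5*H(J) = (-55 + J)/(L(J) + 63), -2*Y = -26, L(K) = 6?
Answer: √1610/115 ≈ 0.34891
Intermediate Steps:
Y = 13 (Y = -½*(-26) = 13)
H(J) = 11/69 - J/345 (H(J) = -(-55 + J)/(5*(6 + 63)) = -(-55 + J)/(5*69) = -(-55/69 + J/69)/5 = 11/69 - J/345)
w = 0 (w = -76*0 = 0)
√(w + H(Y)) = √(0 + (11/69 - 1/345*13)) = √(0 + (11/69 - 13/345)) = √(0 + 14/115) = √(14/115) = √1610/115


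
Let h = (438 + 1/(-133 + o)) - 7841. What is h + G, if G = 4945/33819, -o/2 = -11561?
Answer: -639495512661/86384999 ≈ -7402.9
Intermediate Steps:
o = 23122 (o = -2*(-11561) = 23122)
G = 4945/33819 (G = 4945*(1/33819) = 4945/33819 ≈ 0.14622)
h = -170187566/22989 (h = (438 + 1/(-133 + 23122)) - 7841 = (438 + 1/22989) - 7841 = 10069183/22989 - 7841 = -170187566/22989 ≈ -7403.0)
h + G = -170187566/22989 + 4945/33819 = -639495512661/86384999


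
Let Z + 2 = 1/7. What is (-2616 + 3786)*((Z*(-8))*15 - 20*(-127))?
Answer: 22627800/7 ≈ 3.2325e+6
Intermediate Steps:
Z = -13/7 (Z = -2 + 1/7 = -2 + ⅐ = -13/7 ≈ -1.8571)
(-2616 + 3786)*((Z*(-8))*15 - 20*(-127)) = (-2616 + 3786)*(-13/7*(-8)*15 - 20*(-127)) = 1170*((104/7)*15 + 2540) = 1170*(1560/7 + 2540) = 1170*(19340/7) = 22627800/7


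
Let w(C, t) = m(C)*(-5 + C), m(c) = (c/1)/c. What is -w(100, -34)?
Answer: -95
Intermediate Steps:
m(c) = 1 (m(c) = (c*1)/c = c/c = 1)
w(C, t) = -5 + C (w(C, t) = 1*(-5 + C) = -5 + C)
-w(100, -34) = -(-5 + 100) = -1*95 = -95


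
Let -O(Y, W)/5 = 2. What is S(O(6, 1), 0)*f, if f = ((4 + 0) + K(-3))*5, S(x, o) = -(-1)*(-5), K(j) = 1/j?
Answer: -275/3 ≈ -91.667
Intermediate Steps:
O(Y, W) = -10 (O(Y, W) = -5*2 = -10)
S(x, o) = -5 (S(x, o) = -1*5 = -5)
f = 55/3 (f = ((4 + 0) + 1/(-3))*5 = (4 - ⅓)*5 = (11/3)*5 = 55/3 ≈ 18.333)
S(O(6, 1), 0)*f = -5*55/3 = -275/3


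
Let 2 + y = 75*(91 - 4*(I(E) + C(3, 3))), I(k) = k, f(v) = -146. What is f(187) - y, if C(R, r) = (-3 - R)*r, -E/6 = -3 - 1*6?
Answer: 3831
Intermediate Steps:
E = 54 (E = -6*(-3 - 1*6) = -6*(-3 - 6) = -6*(-9) = 54)
C(R, r) = r*(-3 - R)
y = -3977 (y = -2 + 75*(91 - 4*(54 - 1*3*(3 + 3))) = -2 + 75*(91 - 4*(54 - 1*3*6)) = -2 + 75*(91 - 4*(54 - 18)) = -2 + 75*(91 - 4*36) = -2 + 75*(91 - 144) = -2 + 75*(-53) = -2 - 3975 = -3977)
f(187) - y = -146 - 1*(-3977) = -146 + 3977 = 3831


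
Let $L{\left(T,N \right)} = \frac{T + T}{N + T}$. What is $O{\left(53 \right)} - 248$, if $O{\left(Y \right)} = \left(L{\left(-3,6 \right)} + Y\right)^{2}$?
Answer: $2353$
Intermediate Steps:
$L{\left(T,N \right)} = \frac{2 T}{N + T}$
$O{\left(Y \right)} = \left(-2 + Y\right)^{2}$ ($O{\left(Y \right)} = \left(2 \left(-3\right) \frac{1}{6 - 3} + Y\right)^{2} = \left(2 \left(-3\right) \frac{1}{3} + Y\right)^{2} = \left(-2 + Y\right)^{2}$)
$O{\left(53 \right)} - 248 = \left(-2 + 53\right)^{2} - 248 = 51^{2} - 248 = 2601 - 248 = 2353$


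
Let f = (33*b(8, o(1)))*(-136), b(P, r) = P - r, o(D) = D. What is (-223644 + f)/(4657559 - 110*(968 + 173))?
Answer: -28340/503561 ≈ -0.056279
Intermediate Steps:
f = -31416 (f = (33*(8 - 1*1))*(-136) = (33*(8 - 1))*(-136) = (33*7)*(-136) = 231*(-136) = -31416)
(-223644 + f)/(4657559 - 110*(968 + 173)) = (-223644 - 31416)/(4657559 - 110*(968 + 173)) = -255060/(4657559 - 110*1141) = -255060/(4657559 - 125510) = -255060/4532049 = -255060*1/4532049 = -28340/503561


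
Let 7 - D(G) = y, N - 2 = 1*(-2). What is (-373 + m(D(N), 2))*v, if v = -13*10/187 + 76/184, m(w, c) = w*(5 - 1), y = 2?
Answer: 856731/8602 ≈ 99.597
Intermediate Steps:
N = 0 (N = 2 + 1*(-2) = 2 - 2 = 0)
D(G) = 5 (D(G) = 7 - 1*2 = 7 - 2 = 5)
m(w, c) = 4*w (m(w, c) = w*4 = 4*w)
v = -2427/8602 (v = -130*1/187 + 76*(1/184) = -130/187 + 19/46 = -2427/8602 ≈ -0.28214)
(-373 + m(D(N), 2))*v = (-373 + 4*5)*(-2427/8602) = (-373 + 20)*(-2427/8602) = -353*(-2427/8602) = 856731/8602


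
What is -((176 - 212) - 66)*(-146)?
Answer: -14892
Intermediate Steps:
-((176 - 212) - 66)*(-146) = -(-36 - 66)*(-146) = -(-102)*(-146) = -1*14892 = -14892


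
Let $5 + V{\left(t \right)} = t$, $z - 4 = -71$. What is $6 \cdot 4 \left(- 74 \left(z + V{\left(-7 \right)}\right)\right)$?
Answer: $140304$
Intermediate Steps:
$z = -67$ ($z = 4 - 71 = -67$)
$V{\left(t \right)} = -5 + t$
$6 \cdot 4 \left(- 74 \left(z + V{\left(-7 \right)}\right)\right) = 6 \cdot 4 \left(- 74 \left(-67 - 12\right)\right) = 24 \left(- 74 \left(-67 - 12\right)\right) = 24 \left(\left(-74\right) \left(-79\right)\right) = 24 \cdot 5846 = 140304$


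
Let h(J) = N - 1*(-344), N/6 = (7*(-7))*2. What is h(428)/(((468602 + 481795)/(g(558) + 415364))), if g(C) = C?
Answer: -101484968/950397 ≈ -106.78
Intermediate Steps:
N = -588 (N = 6*((7*(-7))*2) = 6*(-49*2) = 6*(-98) = -588)
h(J) = -244 (h(J) = -588 - 1*(-344) = -588 + 344 = -244)
h(428)/(((468602 + 481795)/(g(558) + 415364))) = -244*(558 + 415364)/(468602 + 481795) = -244/(950397/415922) = -244/(950397*(1/415922)) = -244/950397/415922 = -244*415922/950397 = -101484968/950397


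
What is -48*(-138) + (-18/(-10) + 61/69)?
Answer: 2286206/345 ≈ 6626.7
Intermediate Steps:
-48*(-138) + (-18/(-10) + 61/69) = 6624 + (-18*(-⅒) + 61*(1/69)) = 6624 + (9/5 + 61/69) = 6624 + 926/345 = 2286206/345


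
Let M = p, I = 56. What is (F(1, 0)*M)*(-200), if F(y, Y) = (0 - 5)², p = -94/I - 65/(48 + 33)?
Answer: 7033750/567 ≈ 12405.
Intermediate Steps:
p = -5627/2268 (p = -94/56 - 65/(48 + 33) = -94*1/56 - 65/81 = -47/28 - 65*1/81 = -47/28 - 65/81 = -5627/2268 ≈ -2.4810)
F(y, Y) = 25 (F(y, Y) = (-5)² = 25)
M = -5627/2268 ≈ -2.4810
(F(1, 0)*M)*(-200) = (25*(-5627/2268))*(-200) = -140675/2268*(-200) = 7033750/567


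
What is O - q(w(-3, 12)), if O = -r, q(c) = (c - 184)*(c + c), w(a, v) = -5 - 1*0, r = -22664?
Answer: 20774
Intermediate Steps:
w(a, v) = -5 (w(a, v) = -5 + 0 = -5)
q(c) = 2*c*(-184 + c) (q(c) = (-184 + c)*(2*c) = 2*c*(-184 + c))
O = 22664 (O = -1*(-22664) = 22664)
O - q(w(-3, 12)) = 22664 - 2*(-5)*(-184 - 5) = 22664 - 2*(-5)*(-189) = 22664 - 1*1890 = 22664 - 1890 = 20774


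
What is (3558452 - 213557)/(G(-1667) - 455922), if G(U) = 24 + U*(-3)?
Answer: -1114965/150299 ≈ -7.4183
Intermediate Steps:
G(U) = 24 - 3*U
(3558452 - 213557)/(G(-1667) - 455922) = (3558452 - 213557)/((24 - 3*(-1667)) - 455922) = 3344895/((24 + 5001) - 455922) = 3344895/(5025 - 455922) = 3344895/(-450897) = 3344895*(-1/450897) = -1114965/150299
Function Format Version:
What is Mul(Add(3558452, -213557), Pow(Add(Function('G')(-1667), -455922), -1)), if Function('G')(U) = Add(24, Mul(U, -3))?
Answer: Rational(-1114965, 150299) ≈ -7.4183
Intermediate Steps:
Function('G')(U) = Add(24, Mul(-3, U))
Mul(Add(3558452, -213557), Pow(Add(Function('G')(-1667), -455922), -1)) = Mul(Add(3558452, -213557), Pow(Add(Add(24, Mul(-3, -1667)), -455922), -1)) = Mul(3344895, Pow(Add(Add(24, 5001), -455922), -1)) = Mul(3344895, Pow(Add(5025, -455922), -1)) = Mul(3344895, Pow(-450897, -1)) = Mul(3344895, Rational(-1, 450897)) = Rational(-1114965, 150299)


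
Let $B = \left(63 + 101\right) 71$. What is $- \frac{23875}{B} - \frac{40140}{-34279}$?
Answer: $- \frac{351020965}{399144676} \approx -0.87943$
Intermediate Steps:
$B = 11644$ ($B = 164 \cdot 71 = 11644$)
$- \frac{23875}{B} - \frac{40140}{-34279} = - \frac{23875}{11644} - \frac{40140}{-34279} = \left(-23875\right) \frac{1}{11644} - - \frac{40140}{34279} = - \frac{23875}{11644} + \frac{40140}{34279} = - \frac{351020965}{399144676}$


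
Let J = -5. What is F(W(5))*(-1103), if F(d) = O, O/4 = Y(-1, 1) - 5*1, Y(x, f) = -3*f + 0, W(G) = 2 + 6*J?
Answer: 35296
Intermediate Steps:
W(G) = -28 (W(G) = 2 + 6*(-5) = 2 - 30 = -28)
Y(x, f) = -3*f
O = -32 (O = 4*(-3*1 - 5*1) = 4*(-3 - 5) = 4*(-8) = -32)
F(d) = -32
F(W(5))*(-1103) = -32*(-1103) = 35296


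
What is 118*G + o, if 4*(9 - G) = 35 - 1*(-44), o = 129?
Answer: -2279/2 ≈ -1139.5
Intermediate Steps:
G = -43/4 (G = 9 - (35 - 1*(-44))/4 = 9 - (35 + 44)/4 = 9 - ¼*79 = 9 - 79/4 = -43/4 ≈ -10.750)
118*G + o = 118*(-43/4) + 129 = -2537/2 + 129 = -2279/2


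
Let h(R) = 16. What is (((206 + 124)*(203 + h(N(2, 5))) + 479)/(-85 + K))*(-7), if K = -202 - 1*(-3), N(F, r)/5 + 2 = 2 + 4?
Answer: 509243/284 ≈ 1793.1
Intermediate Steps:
N(F, r) = 20 (N(F, r) = -10 + 5*(2 + 4) = -10 + 5*6 = -10 + 30 = 20)
K = -199 (K = -202 + 3 = -199)
(((206 + 124)*(203 + h(N(2, 5))) + 479)/(-85 + K))*(-7) = (((206 + 124)*(203 + 16) + 479)/(-85 - 199))*(-7) = ((330*219 + 479)/(-284))*(-7) = ((72270 + 479)*(-1/284))*(-7) = (72749*(-1/284))*(-7) = -72749/284*(-7) = 509243/284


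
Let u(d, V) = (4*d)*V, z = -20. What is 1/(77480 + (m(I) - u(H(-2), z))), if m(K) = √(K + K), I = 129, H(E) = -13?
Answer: 12740/973845557 - √258/5843073342 ≈ 1.3079e-5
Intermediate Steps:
u(d, V) = 4*V*d
m(K) = √2*√K (m(K) = √(2*K) = √2*√K)
1/(77480 + (m(I) - u(H(-2), z))) = 1/(77480 + (√2*√129 - 4*(-20)*(-13))) = 1/(77480 + (√258 - 1*1040)) = 1/(77480 + (√258 - 1040)) = 1/(77480 + (-1040 + √258)) = 1/(76440 + √258)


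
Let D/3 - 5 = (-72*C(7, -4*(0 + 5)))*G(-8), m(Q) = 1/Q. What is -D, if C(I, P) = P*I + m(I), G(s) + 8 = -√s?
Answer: 1691607/7 + 422928*I*√2/7 ≈ 2.4166e+5 + 85444.0*I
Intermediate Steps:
G(s) = -8 - √s
C(I, P) = 1/I + I*P (C(I, P) = P*I + 1/I = I*P + 1/I = 1/I + I*P)
D = -1691607/7 - 422928*I*√2/7 (D = 15 + 3*((-72*(1/7 + 7*(-4*(0 + 5))))*(-8 - √(-8))) = 15 + 3*((-72*(⅐ + 7*(-4*5)))*(-8 - 2*I*√2)) = 15 + 3*((-72*(⅐ + 7*(-20)))*(-8 - 2*I*√2)) = 15 + 3*((-72*(⅐ - 140))*(-8 - 2*I*√2)) = 15 + 3*((-72*(-979/7))*(-8 - 2*I*√2)) = 15 + 3*(70488*(-8 - 2*I*√2)/7) = 15 + 3*(-563904/7 - 140976*I*√2/7) = 15 + (-1691712/7 - 422928*I*√2/7) = -1691607/7 - 422928*I*√2/7 ≈ -2.4166e+5 - 85444.0*I)
-D = -(-1691607/7 - 422928*I*√2/7) = 1691607/7 + 422928*I*√2/7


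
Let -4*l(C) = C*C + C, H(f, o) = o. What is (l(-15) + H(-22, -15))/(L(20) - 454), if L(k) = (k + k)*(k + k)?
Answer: -45/764 ≈ -0.058901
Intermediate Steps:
l(C) = -C/4 - C²/4 (l(C) = -(C*C + C)/4 = -(C² + C)/4 = -(C + C²)/4 = -C/4 - C²/4)
L(k) = 4*k² (L(k) = (2*k)*(2*k) = 4*k²)
(l(-15) + H(-22, -15))/(L(20) - 454) = (-¼*(-15)*(1 - 15) - 15)/(4*20² - 454) = (-¼*(-15)*(-14) - 15)/(4*400 - 454) = (-105/2 - 15)/(1600 - 454) = -135/2/1146 = -135/2*1/1146 = -45/764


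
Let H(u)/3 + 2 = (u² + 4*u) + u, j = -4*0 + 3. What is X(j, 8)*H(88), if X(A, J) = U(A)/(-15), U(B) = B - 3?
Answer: 0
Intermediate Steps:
j = 3 (j = 0 + 3 = 3)
U(B) = -3 + B
H(u) = -6 + 3*u² + 15*u (H(u) = -6 + 3*((u² + 4*u) + u) = -6 + 3*(u² + 5*u) = -6 + (3*u² + 15*u) = -6 + 3*u² + 15*u)
X(A, J) = ⅕ - A/15 (X(A, J) = (-3 + A)/(-15) = (-3 + A)*(-1/15) = ⅕ - A/15)
X(j, 8)*H(88) = (⅕ - 1/15*3)*(-6 + 3*88² + 15*88) = (⅕ - ⅕)*(-6 + 3*7744 + 1320) = 0*(-6 + 23232 + 1320) = 0*24546 = 0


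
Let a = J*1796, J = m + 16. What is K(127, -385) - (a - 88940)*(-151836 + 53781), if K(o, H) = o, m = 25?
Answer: -1500633593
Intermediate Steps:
J = 41 (J = 25 + 16 = 41)
a = 73636 (a = 41*1796 = 73636)
K(127, -385) - (a - 88940)*(-151836 + 53781) = 127 - (73636 - 88940)*(-151836 + 53781) = 127 - (-15304)*(-98055) = 127 - 1*1500633720 = 127 - 1500633720 = -1500633593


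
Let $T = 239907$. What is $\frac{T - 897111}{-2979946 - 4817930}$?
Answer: $\frac{54767}{649823} \approx 0.08428$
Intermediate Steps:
$\frac{T - 897111}{-2979946 - 4817930} = \frac{239907 - 897111}{-2979946 - 4817930} = - \frac{657204}{-7797876} = \left(-657204\right) \left(- \frac{1}{7797876}\right) = \frac{54767}{649823}$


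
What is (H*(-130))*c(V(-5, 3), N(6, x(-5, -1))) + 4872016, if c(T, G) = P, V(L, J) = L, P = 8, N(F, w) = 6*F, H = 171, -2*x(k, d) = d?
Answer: 4694176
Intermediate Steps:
x(k, d) = -d/2
c(T, G) = 8
(H*(-130))*c(V(-5, 3), N(6, x(-5, -1))) + 4872016 = (171*(-130))*8 + 4872016 = -22230*8 + 4872016 = -177840 + 4872016 = 4694176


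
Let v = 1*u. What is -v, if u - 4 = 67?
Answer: -71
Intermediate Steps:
u = 71 (u = 4 + 67 = 71)
v = 71 (v = 1*71 = 71)
-v = -1*71 = -71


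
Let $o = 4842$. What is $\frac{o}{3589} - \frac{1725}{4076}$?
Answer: $\frac{13544967}{14628764} \approx 0.92591$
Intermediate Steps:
$\frac{o}{3589} - \frac{1725}{4076} = \frac{4842}{3589} - \frac{1725}{4076} = \frac{13544967}{14628764}$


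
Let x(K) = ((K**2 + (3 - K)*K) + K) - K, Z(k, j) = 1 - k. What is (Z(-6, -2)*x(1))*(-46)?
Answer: -966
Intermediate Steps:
x(K) = K**2 + K*(3 - K) (x(K) = ((K**2 + K*(3 - K)) + K) - K = (K + K**2 + K*(3 - K)) - K = K**2 + K*(3 - K))
(Z(-6, -2)*x(1))*(-46) = ((1 - 1*(-6))*(3*1))*(-46) = ((1 + 6)*3)*(-46) = (7*3)*(-46) = 21*(-46) = -966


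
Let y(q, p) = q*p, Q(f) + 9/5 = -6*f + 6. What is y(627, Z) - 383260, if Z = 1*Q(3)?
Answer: -1959563/5 ≈ -3.9191e+5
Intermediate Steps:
Q(f) = 21/5 - 6*f (Q(f) = -9/5 + (-6*f + 6) = -9/5 + (6 - 6*f) = 21/5 - 6*f)
Z = -69/5 (Z = 1*(21/5 - 6*3) = 1*(21/5 - 18) = 1*(-69/5) = -69/5 ≈ -13.800)
y(q, p) = p*q
y(627, Z) - 383260 = -69/5*627 - 383260 = -43263/5 - 383260 = -1959563/5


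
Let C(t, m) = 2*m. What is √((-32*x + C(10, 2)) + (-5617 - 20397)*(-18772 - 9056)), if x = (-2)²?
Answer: 2*√180979367 ≈ 26906.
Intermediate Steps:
x = 4
√((-32*x + C(10, 2)) + (-5617 - 20397)*(-18772 - 9056)) = √((-32*4 + 2*2) + (-5617 - 20397)*(-18772 - 9056)) = √((-128 + 4) - 26014*(-27828)) = √(-124 + 723917592) = √723917468 = 2*√180979367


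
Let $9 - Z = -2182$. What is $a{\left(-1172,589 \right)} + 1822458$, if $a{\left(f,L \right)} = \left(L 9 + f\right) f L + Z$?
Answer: $-2848457083$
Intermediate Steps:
$Z = 2191$ ($Z = 9 - -2182 = 9 + 2182 = 2191$)
$a{\left(f,L \right)} = 2191 + L f \left(f + 9 L\right)$ ($a{\left(f,L \right)} = \left(L 9 + f\right) f L + 2191 = \left(9 L + f\right) f L + 2191 = \left(f + 9 L\right) f L + 2191 = f \left(f + 9 L\right) L + 2191 = L f \left(f + 9 L\right) + 2191 = 2191 + L f \left(f + 9 L\right)$)
$a{\left(-1172,589 \right)} + 1822458 = \left(2191 + 589 \left(-1172\right)^{2} + 9 \left(-1172\right) 589^{2}\right) + 1822458 = \left(2191 + 589 \cdot 1373584 + 9 \left(-1172\right) 346921\right) + 1822458 = \left(2191 + 809040976 - 3659322708\right) + 1822458 = -2850279541 + 1822458 = -2848457083$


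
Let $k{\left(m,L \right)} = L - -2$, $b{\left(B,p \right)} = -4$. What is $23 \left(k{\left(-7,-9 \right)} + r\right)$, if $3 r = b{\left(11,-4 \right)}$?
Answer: $- \frac{575}{3} \approx -191.67$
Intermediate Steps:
$r = - \frac{4}{3}$ ($r = \frac{1}{3} \left(-4\right) = - \frac{4}{3} \approx -1.3333$)
$k{\left(m,L \right)} = 2 + L$ ($k{\left(m,L \right)} = L + 2 = 2 + L$)
$23 \left(k{\left(-7,-9 \right)} + r\right) = 23 \left(\left(2 - 9\right) - \frac{4}{3}\right) = 23 \left(-7 - \frac{4}{3}\right) = 23 \left(- \frac{25}{3}\right) = - \frac{575}{3}$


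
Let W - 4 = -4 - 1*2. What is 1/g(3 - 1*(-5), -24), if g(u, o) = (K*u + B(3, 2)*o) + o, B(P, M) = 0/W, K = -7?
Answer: -1/80 ≈ -0.012500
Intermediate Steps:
W = -2 (W = 4 + (-4 - 1*2) = 4 + (-4 - 2) = 4 - 6 = -2)
B(P, M) = 0 (B(P, M) = 0/(-2) = 0*(-1/2) = 0)
g(u, o) = o - 7*u (g(u, o) = (-7*u + 0*o) + o = (-7*u + 0) + o = -7*u + o = o - 7*u)
1/g(3 - 1*(-5), -24) = 1/(-24 - 7*(3 - 1*(-5))) = 1/(-24 - 7*(3 + 5)) = 1/(-24 - 7*8) = 1/(-24 - 56) = 1/(-80) = -1/80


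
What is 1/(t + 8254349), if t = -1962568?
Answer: 1/6291781 ≈ 1.5894e-7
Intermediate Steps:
1/(t + 8254349) = 1/(-1962568 + 8254349) = 1/6291781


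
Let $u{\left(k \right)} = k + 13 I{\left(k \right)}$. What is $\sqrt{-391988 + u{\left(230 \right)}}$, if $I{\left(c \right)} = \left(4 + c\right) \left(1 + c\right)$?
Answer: $4 \sqrt{19434} \approx 557.62$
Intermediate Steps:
$I{\left(c \right)} = \left(1 + c\right) \left(4 + c\right)$
$u{\left(k \right)} = 52 + 13 k^{2} + 66 k$ ($u{\left(k \right)} = k + 13 \left(4 + k^{2} + 5 k\right) = k + \left(52 + 13 k^{2} + 65 k\right) = 52 + 13 k^{2} + 66 k$)
$\sqrt{-391988 + u{\left(230 \right)}} = \sqrt{-391988 + \left(52 + 13 \cdot 230^{2} + 66 \cdot 230\right)} = \sqrt{-391988 + \left(52 + 13 \cdot 52900 + 15180\right)} = \sqrt{-391988 + \left(52 + 687700 + 15180\right)} = \sqrt{-391988 + 702932} = \sqrt{310944} = 4 \sqrt{19434}$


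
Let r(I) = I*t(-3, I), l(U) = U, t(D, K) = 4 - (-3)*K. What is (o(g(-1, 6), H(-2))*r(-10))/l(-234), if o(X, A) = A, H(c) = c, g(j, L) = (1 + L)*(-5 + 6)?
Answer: 20/9 ≈ 2.2222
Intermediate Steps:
t(D, K) = 4 + 3*K
g(j, L) = 1 + L (g(j, L) = (1 + L)*1 = 1 + L)
r(I) = I*(4 + 3*I)
(o(g(-1, 6), H(-2))*r(-10))/l(-234) = -(-20)*(4 + 3*(-10))/(-234) = -(-20)*(4 - 30)*(-1/234) = -(-20)*(-26)*(-1/234) = -2*260*(-1/234) = -520*(-1/234) = 20/9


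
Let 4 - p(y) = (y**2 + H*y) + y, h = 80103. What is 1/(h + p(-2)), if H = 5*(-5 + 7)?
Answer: 1/80125 ≈ 1.2480e-5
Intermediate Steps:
H = 10 (H = 5*2 = 10)
p(y) = 4 - y**2 - 11*y (p(y) = 4 - ((y**2 + 10*y) + y) = 4 - (y**2 + 11*y) = 4 + (-y**2 - 11*y) = 4 - y**2 - 11*y)
1/(h + p(-2)) = 1/(80103 + (4 - 1*(-2)**2 - 11*(-2))) = 1/(80103 + (4 - 1*4 + 22)) = 1/(80103 + (4 - 4 + 22)) = 1/(80103 + 22) = 1/80125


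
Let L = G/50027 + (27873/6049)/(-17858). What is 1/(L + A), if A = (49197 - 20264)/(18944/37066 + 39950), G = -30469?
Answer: 1000296933037486865537/114946003207998907402 ≈ 8.7023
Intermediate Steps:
L = -3292748469269/5404068722134 (L = -30469/50027 + (27873/6049)/(-17858) = -30469*1/50027 + (27873*(1/6049))*(-1/17858) = -30469/50027 + (27873/6049)*(-1/17858) = -30469/50027 - 27873/108023042 = -3292748469269/5404068722134 ≈ -0.60931)
A = 536215289/740402822 (A = 28933/(18944*(1/37066) + 39950) = 28933/(9472/18533 + 39950) = 28933/(740402822/18533) = 28933*(18533/740402822) = 536215289/740402822 ≈ 0.72422)
1/(L + A) = 1/(-3292748469269/5404068722134 + 536215289/740402822) = 1/(114946003207998907402/1000296933037486865537) = 1000296933037486865537/114946003207998907402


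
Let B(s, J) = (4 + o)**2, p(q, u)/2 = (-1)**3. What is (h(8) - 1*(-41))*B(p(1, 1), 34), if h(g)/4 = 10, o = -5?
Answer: 81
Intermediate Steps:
p(q, u) = -2 (p(q, u) = 2*(-1)**3 = 2*(-1) = -2)
h(g) = 40 (h(g) = 4*10 = 40)
B(s, J) = 1 (B(s, J) = (4 - 5)**2 = (-1)**2 = 1)
(h(8) - 1*(-41))*B(p(1, 1), 34) = (40 - 1*(-41))*1 = (40 + 41)*1 = 81*1 = 81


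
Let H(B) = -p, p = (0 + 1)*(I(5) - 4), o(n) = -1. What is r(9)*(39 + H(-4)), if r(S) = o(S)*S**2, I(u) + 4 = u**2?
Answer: -1782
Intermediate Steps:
I(u) = -4 + u**2
r(S) = -S**2
p = 17 (p = (0 + 1)*((-4 + 5**2) - 4) = 1*((-4 + 25) - 4) = 1*(21 - 4) = 1*17 = 17)
H(B) = -17 (H(B) = -1*17 = -17)
r(9)*(39 + H(-4)) = (-1*9**2)*(39 - 17) = -1*81*22 = -81*22 = -1782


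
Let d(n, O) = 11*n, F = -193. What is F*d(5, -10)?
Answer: -10615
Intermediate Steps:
F*d(5, -10) = -2123*5 = -193*55 = -10615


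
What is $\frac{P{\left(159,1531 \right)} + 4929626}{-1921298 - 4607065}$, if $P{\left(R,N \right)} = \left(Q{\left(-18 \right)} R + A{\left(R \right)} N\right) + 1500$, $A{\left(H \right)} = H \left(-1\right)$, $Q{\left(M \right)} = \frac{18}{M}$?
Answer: $- \frac{4687538}{6528363} \approx -0.71803$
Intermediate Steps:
$A{\left(H \right)} = - H$
$P{\left(R,N \right)} = 1500 - R - N R$ ($P{\left(R,N \right)} = \left(\frac{18}{-18} R + - R N\right) + 1500 = \left(18 \left(- \frac{1}{18}\right) R - N R\right) + 1500 = \left(- R - N R\right) + 1500 = 1500 - R - N R$)
$\frac{P{\left(159,1531 \right)} + 4929626}{-1921298 - 4607065} = \frac{\left(1500 - 159 - 1531 \cdot 159\right) + 4929626}{-1921298 - 4607065} = \frac{\left(1500 - 159 - 243429\right) + 4929626}{-6528363} = \left(-242088 + 4929626\right) \left(- \frac{1}{6528363}\right) = 4687538 \left(- \frac{1}{6528363}\right) = - \frac{4687538}{6528363}$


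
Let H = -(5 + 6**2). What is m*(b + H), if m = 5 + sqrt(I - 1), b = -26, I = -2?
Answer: -335 - 67*I*sqrt(3) ≈ -335.0 - 116.05*I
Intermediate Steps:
m = 5 + I*sqrt(3) (m = 5 + sqrt(-2 - 1) = 5 + sqrt(-3) = 5 + I*sqrt(3) ≈ 5.0 + 1.732*I)
H = -41 (H = -(5 + 36) = -1*41 = -41)
m*(b + H) = (5 + I*sqrt(3))*(-26 - 41) = (5 + I*sqrt(3))*(-67) = -335 - 67*I*sqrt(3)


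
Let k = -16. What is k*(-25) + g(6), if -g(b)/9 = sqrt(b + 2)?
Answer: 400 - 18*sqrt(2) ≈ 374.54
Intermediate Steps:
g(b) = -9*sqrt(2 + b) (g(b) = -9*sqrt(b + 2) = -9*sqrt(2 + b))
k*(-25) + g(6) = -16*(-25) - 9*sqrt(2 + 6) = 400 - 18*sqrt(2)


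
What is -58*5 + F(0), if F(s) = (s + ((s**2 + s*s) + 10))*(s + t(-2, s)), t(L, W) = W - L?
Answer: -270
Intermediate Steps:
F(s) = (2 + 2*s)*(10 + s + 2*s**2) (F(s) = (s + ((s**2 + s*s) + 10))*(s + (s - 1*(-2))) = (s + ((s**2 + s**2) + 10))*(s + (s + 2)) = (s + (2*s**2 + 10))*(s + (2 + s)) = (s + (10 + 2*s**2))*(2 + 2*s) = (10 + s + 2*s**2)*(2 + 2*s) = (2 + 2*s)*(10 + s + 2*s**2))
-58*5 + F(0) = -58*5 + (20 + 4*0**3 + 6*0**2 + 22*0) = -290 + (20 + 4*0 + 6*0 + 0) = -290 + (20 + 0 + 0 + 0) = -290 + 20 = -270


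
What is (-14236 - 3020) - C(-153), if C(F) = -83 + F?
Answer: -17020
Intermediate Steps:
(-14236 - 3020) - C(-153) = (-14236 - 3020) - (-83 - 153) = -17256 - 1*(-236) = -17256 + 236 = -17020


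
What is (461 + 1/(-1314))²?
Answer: 366936697009/1726596 ≈ 2.1252e+5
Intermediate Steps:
(461 + 1/(-1314))² = (461 - 1/1314)² = (605753/1314)² = 366936697009/1726596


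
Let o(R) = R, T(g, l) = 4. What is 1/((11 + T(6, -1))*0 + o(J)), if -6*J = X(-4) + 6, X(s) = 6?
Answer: -½ ≈ -0.50000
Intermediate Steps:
J = -2 (J = -(6 + 6)/6 = -⅙*12 = -2)
1/((11 + T(6, -1))*0 + o(J)) = 1/((11 + 4)*0 - 2) = 1/(15*0 - 2) = 1/(0 - 2) = 1/(-2) = -½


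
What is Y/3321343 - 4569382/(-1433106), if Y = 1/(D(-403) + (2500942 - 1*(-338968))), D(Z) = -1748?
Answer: 7178887132265377553/2251531218570030666 ≈ 3.1884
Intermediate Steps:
Y = 1/2838162 (Y = 1/(-1748 + (2500942 - 1*(-338968))) = 1/(-1748 + (2500942 + 338968)) = 1/(-1748 + 2839910) = 1/2838162 ≈ 3.5234e-7)
Y/3321343 - 4569382/(-1433106) = (1/2838162)/3321343 - 4569382/(-1433106) = (1/2838162)*(1/3321343) - 4569382*(-1/1433106) = 1/9426509491566 + 2284691/716553 = 7178887132265377553/2251531218570030666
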